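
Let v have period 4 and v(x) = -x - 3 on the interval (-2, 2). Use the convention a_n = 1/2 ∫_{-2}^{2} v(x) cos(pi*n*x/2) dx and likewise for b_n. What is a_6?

a_6 = 1/2 ∫_{-2}^{2} v(x) cos(3*pi*x) dx.
Integrating by parts (boundary term plus one more integral), an antiderivative of (-x - 3) cos(3*pi*x) is -x*sin(3*pi*x)/(3*pi) - sin(3*pi*x)/pi - cos(3*pi*x)/(9*pi**2); evaluating from -2 to 2: ∫_{-2}^{2} (-x - 3) cos(3*pi*x) dx = (-1/(9*pi**2)) - (-1/(9*pi**2)) = 0.
Hence a_6 = (1/2)·(0) = 0.

0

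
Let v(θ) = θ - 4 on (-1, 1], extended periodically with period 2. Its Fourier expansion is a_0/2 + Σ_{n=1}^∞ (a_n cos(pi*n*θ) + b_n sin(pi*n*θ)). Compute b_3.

b_3 = ∫_{-1}^{1} v(θ) sin(3*pi*θ) dθ.
Integrating by parts (boundary term plus one more integral), an antiderivative of (θ - 4) sin(3*pi*θ) is -θ*cos(3*pi*θ)/(3*pi) + sin(3*pi*θ)/(9*pi**2) + 4*cos(3*pi*θ)/(3*pi); evaluating from -1 to 1: ∫_{-1}^{1} (θ - 4) sin(3*pi*θ) dθ = (-1/pi) - (-5/(3*pi)) = 2/(3*pi).
Hence b_3 = 2/(3*pi).

2/(3*pi)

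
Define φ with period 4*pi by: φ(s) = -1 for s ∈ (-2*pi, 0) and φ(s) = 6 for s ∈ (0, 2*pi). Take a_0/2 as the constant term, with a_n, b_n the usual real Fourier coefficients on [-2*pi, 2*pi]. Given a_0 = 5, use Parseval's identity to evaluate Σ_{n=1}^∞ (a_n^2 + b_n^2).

Parseval: a_0^2/2 + Σ_{n≥1} (a_n^2+b_n^2) = (1/(2*pi)) ∫_{-2*pi}^{2*pi} φ(s)^2 ds = 37.
Subtract a_0^2/2 = 25/2: Σ (a_n^2+b_n^2) = 49/2.

49/2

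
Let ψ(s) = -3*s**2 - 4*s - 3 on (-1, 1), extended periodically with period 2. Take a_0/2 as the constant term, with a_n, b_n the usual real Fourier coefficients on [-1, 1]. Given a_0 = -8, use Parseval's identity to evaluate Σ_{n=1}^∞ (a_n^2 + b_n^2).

Parseval: a_0^2/2 + Σ_{n≥1} (a_n^2+b_n^2) = ∫_{-1}^{1} ψ(s)^2 ds = 664/15.
Subtract a_0^2/2 = 32: Σ (a_n^2+b_n^2) = 184/15.

184/15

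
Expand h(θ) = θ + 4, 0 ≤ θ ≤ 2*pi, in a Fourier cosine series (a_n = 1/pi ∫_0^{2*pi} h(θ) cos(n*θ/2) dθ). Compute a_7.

-8/(49*pi)

a_7 = 1/pi ∫_0^{2*pi} (θ + 4) cos(7*θ/2) dθ.
Integrating by parts (boundary term plus one more integral), an antiderivative of (θ + 4) cos(7*θ/2) is 2*θ*sin(7*θ/2)/7 + 8*sin(7*θ/2)/7 + 4*cos(7*θ/2)/49; evaluating from 0 to 2*pi: ∫_{0}^{2*pi} (θ + 4) cos(7*θ/2) dθ = (-4/49) - (4/49) = -8/49.
Hence a_7 = (1/pi)·(-8/49) = -8/(49*pi).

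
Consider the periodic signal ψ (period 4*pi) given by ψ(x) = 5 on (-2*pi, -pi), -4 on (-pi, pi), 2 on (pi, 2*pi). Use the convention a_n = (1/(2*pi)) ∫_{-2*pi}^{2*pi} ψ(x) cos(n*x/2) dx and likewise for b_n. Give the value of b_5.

-3/(5*pi)

b_5 = (1/(2*pi)) ∫_{-2*pi}^{2*pi} ψ(x) sin(5*x/2) dx.
Split the integral at the breakpoints.
Directly, an antiderivative of (5) sin(5*x/2) is -2*cos(5*x/2); evaluating from -2*pi to -pi: ∫_{-2*pi}^{-pi} (5) sin(5*x/2) dx = (0) - (2) = -2.
Directly, an antiderivative of (-4) sin(5*x/2) is 8*cos(5*x/2)/5; evaluating from -pi to pi: ∫_{-pi}^{pi} (-4) sin(5*x/2) dx = (0) - (0) = 0.
Directly, an antiderivative of (2) sin(5*x/2) is -4*cos(5*x/2)/5; evaluating from pi to 2*pi: ∫_{pi}^{2*pi} (2) sin(5*x/2) dx = (4/5) - (0) = 4/5.
Summing the pieces and multiplying by (1/(2*pi)) gives b_5 = -3/(5*pi).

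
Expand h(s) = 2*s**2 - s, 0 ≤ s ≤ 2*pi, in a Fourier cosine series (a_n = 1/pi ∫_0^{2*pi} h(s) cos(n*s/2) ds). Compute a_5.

a_5 = 1/pi ∫_0^{2*pi} (2*s**2 - s) cos(5*s/2) ds.
Integrating by parts twice (tabular method), an antiderivative of (2*s**2 - s) cos(5*s/2) is 4*s**2*sin(5*s/2)/5 - 2*s*sin(5*s/2)/5 + 16*s*cos(5*s/2)/25 - 32*sin(5*s/2)/125 - 4*cos(5*s/2)/25; evaluating from 0 to 2*pi: ∫_{0}^{2*pi} (2*s**2 - s) cos(5*s/2) ds = (4/25 - 32*pi/25) - (-4/25) = 8/25 - 32*pi/25.
Hence a_5 = (1/pi)·(8/25 - 32*pi/25) = 8*(1 - 4*pi)/(25*pi).

8*(1 - 4*pi)/(25*pi)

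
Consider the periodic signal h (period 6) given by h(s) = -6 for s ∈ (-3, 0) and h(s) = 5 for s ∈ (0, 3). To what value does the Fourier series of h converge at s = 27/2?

s = 27/2 differs from s = 3/2 by 2 full period(s), and the series is 6-periodic.
h is continuous at s = 3/2 with value 5, so the series converges to 5 there.

5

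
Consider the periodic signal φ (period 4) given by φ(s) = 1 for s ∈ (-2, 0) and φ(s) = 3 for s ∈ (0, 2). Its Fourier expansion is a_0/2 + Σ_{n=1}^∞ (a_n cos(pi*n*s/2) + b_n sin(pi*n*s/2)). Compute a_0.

4

a_0 = 1/2 ∫_{-2}^{2} φ(s) ds = 1/2 · (8) = 4.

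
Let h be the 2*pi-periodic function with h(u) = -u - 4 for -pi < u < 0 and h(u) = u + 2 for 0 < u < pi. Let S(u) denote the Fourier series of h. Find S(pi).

At u = pi the one-sided limits are h(pi^-) = 2 + pi and h(pi^+) = -4 + pi.
By Dirichlet's theorem the series converges to their average, [(2 + pi) + (-4 + pi)]/2 = -1 + pi.

-1 + pi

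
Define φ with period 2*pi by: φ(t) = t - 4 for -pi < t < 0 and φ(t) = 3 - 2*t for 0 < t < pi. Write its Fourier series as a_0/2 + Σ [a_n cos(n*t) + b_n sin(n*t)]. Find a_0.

-3*pi/2 - 1

a_0 = 1/pi ∫_{-pi}^{pi} φ(t) dt = 1/pi · (-pi*(2 + 3*pi)/2) = -3*pi/2 - 1.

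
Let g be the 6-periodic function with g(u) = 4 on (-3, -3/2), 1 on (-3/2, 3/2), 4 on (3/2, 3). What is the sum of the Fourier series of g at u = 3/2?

At u = 3/2 the one-sided limits are g(3/2^-) = 1 and g(3/2^+) = 4.
By Dirichlet's theorem the series converges to their average, [(1) + (4)]/2 = 5/2.

5/2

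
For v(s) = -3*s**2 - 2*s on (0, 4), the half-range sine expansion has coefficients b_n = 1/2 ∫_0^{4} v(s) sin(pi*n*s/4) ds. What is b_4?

b_4 = 1/2 ∫_0^{4} (-3*s**2 - 2*s) sin(pi*s) ds.
Integrating by parts twice (tabular method), an antiderivative of (-3*s**2 - 2*s) sin(pi*s) is 3*s**2*cos(pi*s)/pi - 6*s*sin(pi*s)/pi**2 + 2*s*cos(pi*s)/pi - 2*sin(pi*s)/pi**2 - 6*cos(pi*s)/pi**3; evaluating from 0 to 4: ∫_{0}^{4} (-3*s**2 - 2*s) sin(pi*s) ds = (-6/pi**3 + 56/pi) - (-6/pi**3) = 56/pi.
Hence b_4 = (1/2)·(56/pi) = 28/pi.

28/pi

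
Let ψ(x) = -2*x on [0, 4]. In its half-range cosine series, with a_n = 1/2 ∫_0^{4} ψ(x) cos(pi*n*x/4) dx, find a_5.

32/(25*pi**2)

a_5 = 1/2 ∫_0^{4} (-2*x) cos(5*pi*x/4) dx.
Integrating by parts (boundary term plus one more integral), an antiderivative of (-2*x) cos(5*pi*x/4) is -8*x*sin(5*pi*x/4)/(5*pi) - 32*cos(5*pi*x/4)/(25*pi**2); evaluating from 0 to 4: ∫_{0}^{4} (-2*x) cos(5*pi*x/4) dx = (32/(25*pi**2)) - (-32/(25*pi**2)) = 64/(25*pi**2).
Hence a_5 = (1/2)·(64/(25*pi**2)) = 32/(25*pi**2).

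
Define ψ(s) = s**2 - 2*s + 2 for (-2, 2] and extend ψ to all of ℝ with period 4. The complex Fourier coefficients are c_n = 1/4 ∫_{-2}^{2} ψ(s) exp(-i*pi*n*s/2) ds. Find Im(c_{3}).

4/(3*pi)

Since ψ is real-valued, Im(c_{3}) = -1/4 ∫_{-2}^{2} ψ(s) sin(3*pi*s/2) ds = -b_{3}/2.
Integrating by parts twice (tabular method), an antiderivative of (s**2 - 2*s + 2) sin(3*pi*s/2) is -2*s**2*cos(3*pi*s/2)/(3*pi) + 8*s*sin(3*pi*s/2)/(9*pi**2) + 4*s*cos(3*pi*s/2)/(3*pi) - 8*sin(3*pi*s/2)/(9*pi**2) - 4*cos(3*pi*s/2)/(3*pi) + 16*cos(3*pi*s/2)/(27*pi**3); evaluating from -2 to 2: ∫_{-2}^{2} (s**2 - 2*s + 2) sin(3*pi*s/2) ds = (4*(-4 + 9*pi**2)/(27*pi**3)) - (4*(-4 + 45*pi**2)/(27*pi**3)) = -16/(3*pi).
Hence Im(c_{3}) = (-1/4)·(-16/(3*pi)) = 4/(3*pi).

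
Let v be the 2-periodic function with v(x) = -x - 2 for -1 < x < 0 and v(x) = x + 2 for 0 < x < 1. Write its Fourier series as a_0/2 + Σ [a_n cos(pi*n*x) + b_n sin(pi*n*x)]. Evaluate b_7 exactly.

b_7 = ∫_{-1}^{1} v(x) sin(7*pi*x) dx.
Split the integral at the breakpoints.
Integrating by parts (boundary term plus one more integral), an antiderivative of (-x - 2) sin(7*pi*x) is x*cos(7*pi*x)/(7*pi) - sin(7*pi*x)/(49*pi**2) + 2*cos(7*pi*x)/(7*pi); evaluating from -1 to 0: ∫_{-1}^{0} (-x - 2) sin(7*pi*x) dx = (2/(7*pi)) - (-1/(7*pi)) = 3/(7*pi).
Integrating by parts (boundary term plus one more integral), an antiderivative of (x + 2) sin(7*pi*x) is -x*cos(7*pi*x)/(7*pi) + sin(7*pi*x)/(49*pi**2) - 2*cos(7*pi*x)/(7*pi); evaluating from 0 to 1: ∫_{0}^{1} (x + 2) sin(7*pi*x) dx = (3/(7*pi)) - (-2/(7*pi)) = 5/(7*pi).
Summing the pieces gives b_7 = 8/(7*pi).

8/(7*pi)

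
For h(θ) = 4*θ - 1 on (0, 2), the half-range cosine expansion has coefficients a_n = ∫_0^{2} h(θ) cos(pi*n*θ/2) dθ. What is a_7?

a_7 = ∫_0^{2} (4*θ - 1) cos(7*pi*θ/2) dθ.
Integrating by parts (boundary term plus one more integral), an antiderivative of (4*θ - 1) cos(7*pi*θ/2) is 8*θ*sin(7*pi*θ/2)/(7*pi) - 2*sin(7*pi*θ/2)/(7*pi) + 16*cos(7*pi*θ/2)/(49*pi**2); evaluating from 0 to 2: ∫_{0}^{2} (4*θ - 1) cos(7*pi*θ/2) dθ = (-16/(49*pi**2)) - (16/(49*pi**2)) = -32/(49*pi**2).
Hence a_7 = -32/(49*pi**2).

-32/(49*pi**2)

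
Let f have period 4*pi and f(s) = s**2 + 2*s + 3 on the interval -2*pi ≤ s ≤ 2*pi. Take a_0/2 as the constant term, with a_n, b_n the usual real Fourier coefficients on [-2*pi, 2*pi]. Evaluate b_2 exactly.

-4

b_2 = (1/(2*pi)) ∫_{-2*pi}^{2*pi} f(s) sin(s) ds.
Integrating by parts twice (tabular method), an antiderivative of (s**2 + 2*s + 3) sin(s) is -s**2*cos(s) + 2*s*sin(s) - 2*s*cos(s) + 2*sin(s) - cos(s); evaluating from -2*pi to 2*pi: ∫_{-2*pi}^{2*pi} (s**2 + 2*s + 3) sin(s) ds = (-4*pi**2 - 4*pi - 1) - (-4*pi**2 - 1 + 4*pi) = -8*pi.
Hence b_2 = (1/(2*pi))·(-8*pi) = -4.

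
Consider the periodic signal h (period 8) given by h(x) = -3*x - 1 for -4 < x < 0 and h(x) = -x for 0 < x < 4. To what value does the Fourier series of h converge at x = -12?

x = -12 differs from x = -4 by -1 full period(s), and the series is 8-periodic.
At x = -4 the one-sided limits are h(-4^-) = -4 and h(-4^+) = 11.
By Dirichlet's theorem the series converges to their average, [(-4) + (11)]/2 = 7/2.

7/2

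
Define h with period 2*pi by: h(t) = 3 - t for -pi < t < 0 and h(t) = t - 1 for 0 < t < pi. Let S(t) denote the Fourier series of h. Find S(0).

1

At t = 0 the one-sided limits are h(0^-) = 3 and h(0^+) = -1.
By Dirichlet's theorem the series converges to their average, [(3) + (-1)]/2 = 1.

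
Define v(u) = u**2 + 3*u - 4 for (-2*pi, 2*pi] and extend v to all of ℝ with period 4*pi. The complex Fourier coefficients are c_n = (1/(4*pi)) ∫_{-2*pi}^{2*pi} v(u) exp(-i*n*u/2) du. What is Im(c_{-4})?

Since v is real-valued, Im(c_{-4}) = -(1/(4*pi)) ∫_{-2*pi}^{2*pi} v(u) sin(-2*u) du = b_{4}/2.
Integrating by parts twice (tabular method), an antiderivative of (u**2 + 3*u - 4) sin(-2*u) is u**2*cos(2*u)/2 - u*sin(2*u)/2 + 3*u*cos(2*u)/2 - 3*sin(2*u)/4 - 9*cos(2*u)/4; evaluating from -2*pi to 2*pi: ∫_{-2*pi}^{2*pi} (u**2 + 3*u - 4) sin(-2*u) du = (-9/4 + 3*pi + 2*pi**2) - (-3*pi - 9/4 + 2*pi**2) = 6*pi.
Hence Im(c_{-4}) = (-1/(4*pi))·(6*pi) = -3/2.

-3/2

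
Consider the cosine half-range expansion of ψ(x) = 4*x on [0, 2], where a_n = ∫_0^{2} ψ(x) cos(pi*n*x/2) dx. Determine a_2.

0

a_2 = ∫_0^{2} (4*x) cos(pi*x) dx.
Integrating by parts (boundary term plus one more integral), an antiderivative of (4*x) cos(pi*x) is 4*x*sin(pi*x)/pi + 4*cos(pi*x)/pi**2; evaluating from 0 to 2: ∫_{0}^{2} (4*x) cos(pi*x) dx = (4/pi**2) - (4/pi**2) = 0.
Hence a_2 = 0.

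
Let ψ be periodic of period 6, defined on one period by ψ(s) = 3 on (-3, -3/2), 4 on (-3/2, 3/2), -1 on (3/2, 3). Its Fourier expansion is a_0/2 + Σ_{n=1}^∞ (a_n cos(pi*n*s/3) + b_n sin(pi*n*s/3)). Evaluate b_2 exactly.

b_2 = 1/3 ∫_{-3}^{3} ψ(s) sin(2*pi*s/3) ds.
Split the integral at the breakpoints.
Directly, an antiderivative of (3) sin(2*pi*s/3) is -9*cos(2*pi*s/3)/(2*pi); evaluating from -3 to -3/2: ∫_{-3}^{-3/2} (3) sin(2*pi*s/3) ds = (9/(2*pi)) - (-9/(2*pi)) = 9/pi.
Directly, an antiderivative of (4) sin(2*pi*s/3) is -6*cos(2*pi*s/3)/pi; evaluating from -3/2 to 3/2: ∫_{-3/2}^{3/2} (4) sin(2*pi*s/3) ds = (6/pi) - (6/pi) = 0.
Directly, an antiderivative of (-1) sin(2*pi*s/3) is 3*cos(2*pi*s/3)/(2*pi); evaluating from 3/2 to 3: ∫_{3/2}^{3} (-1) sin(2*pi*s/3) ds = (3/(2*pi)) - (-3/(2*pi)) = 3/pi.
Summing the pieces and multiplying by (1/3) gives b_2 = 4/pi.

4/pi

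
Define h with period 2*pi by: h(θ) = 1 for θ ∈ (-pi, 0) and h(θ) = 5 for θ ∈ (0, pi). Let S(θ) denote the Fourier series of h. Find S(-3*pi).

3

θ = -3*pi differs from θ = pi by -2 full period(s), and the series is 2*pi-periodic.
At θ = pi the one-sided limits are h(pi^-) = 5 and h(pi^+) = 1.
By Dirichlet's theorem the series converges to their average, [(5) + (1)]/2 = 3.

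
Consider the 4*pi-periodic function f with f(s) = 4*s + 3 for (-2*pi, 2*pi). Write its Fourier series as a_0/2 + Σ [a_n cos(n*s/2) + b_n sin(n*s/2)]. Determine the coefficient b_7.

b_7 = (1/(2*pi)) ∫_{-2*pi}^{2*pi} f(s) sin(7*s/2) ds.
Integrating by parts (boundary term plus one more integral), an antiderivative of (4*s + 3) sin(7*s/2) is -8*s*cos(7*s/2)/7 + 16*sin(7*s/2)/49 - 6*cos(7*s/2)/7; evaluating from -2*pi to 2*pi: ∫_{-2*pi}^{2*pi} (4*s + 3) sin(7*s/2) ds = (6/7 + 16*pi/7) - (6/7 - 16*pi/7) = 32*pi/7.
Hence b_7 = (1/(2*pi))·(32*pi/7) = 16/7.

16/7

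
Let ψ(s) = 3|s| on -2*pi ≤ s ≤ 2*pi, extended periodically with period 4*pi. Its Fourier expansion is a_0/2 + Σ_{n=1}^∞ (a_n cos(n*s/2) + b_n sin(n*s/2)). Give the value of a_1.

a_1 = (1/(2*pi)) ∫_{-2*pi}^{2*pi} ψ(s) cos(s/2) ds.
ψ is even and cos(s/2) is even, so the integrand is even and a_1 = 1/pi ∫_0^{2*pi} ψ(s) cos(s/2) ds.
Integrating by parts (boundary term plus one more integral), an antiderivative of (3*s) cos(s/2) is 6*s*sin(s/2) + 12*cos(s/2); evaluating from 0 to 2*pi: ∫_{0}^{2*pi} (3*s) cos(s/2) ds = (-12) - (12) = -24.
Hence a_1 = (1/pi)·(-24) = -24/pi.

-24/pi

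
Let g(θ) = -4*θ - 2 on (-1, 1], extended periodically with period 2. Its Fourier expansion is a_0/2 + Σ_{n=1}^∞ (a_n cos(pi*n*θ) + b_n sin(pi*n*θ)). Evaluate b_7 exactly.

b_7 = ∫_{-1}^{1} g(θ) sin(7*pi*θ) dθ.
Integrating by parts (boundary term plus one more integral), an antiderivative of (-4*θ - 2) sin(7*pi*θ) is 4*θ*cos(7*pi*θ)/(7*pi) - 4*sin(7*pi*θ)/(49*pi**2) + 2*cos(7*pi*θ)/(7*pi); evaluating from -1 to 1: ∫_{-1}^{1} (-4*θ - 2) sin(7*pi*θ) dθ = (-6/(7*pi)) - (2/(7*pi)) = -8/(7*pi).
Hence b_7 = -8/(7*pi).

-8/(7*pi)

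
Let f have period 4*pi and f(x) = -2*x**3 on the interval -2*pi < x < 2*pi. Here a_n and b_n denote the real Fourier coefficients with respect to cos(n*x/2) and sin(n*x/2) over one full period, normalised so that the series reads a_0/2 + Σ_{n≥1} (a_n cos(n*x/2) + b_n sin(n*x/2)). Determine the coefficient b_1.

192 - 32*pi**2

b_1 = (1/(2*pi)) ∫_{-2*pi}^{2*pi} f(x) sin(x/2) dx.
f is odd and sin(x/2) is odd, so the integrand is even and b_1 = 1/pi ∫_0^{2*pi} f(x) sin(x/2) dx.
Integrating by parts three times (tabular method), an antiderivative of (-2*x**3) sin(x/2) is 4*x**3*cos(x/2) - 24*x**2*sin(x/2) - 96*x*cos(x/2) + 192*sin(x/2); evaluating from 0 to 2*pi: ∫_{0}^{2*pi} (-2*x**3) sin(x/2) dx = (32*pi*(6 - pi**2)) - (0) = 32*pi*(6 - pi**2).
Hence b_1 = (1/pi)·(32*pi*(6 - pi**2)) = 192 - 32*pi**2.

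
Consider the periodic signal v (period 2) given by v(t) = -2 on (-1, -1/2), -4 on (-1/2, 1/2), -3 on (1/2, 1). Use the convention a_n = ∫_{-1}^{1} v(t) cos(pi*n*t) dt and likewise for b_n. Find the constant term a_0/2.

a_0 = ∫_{-1}^{1} v(t) dt = -13/2.
So the constant term a_0/2 = -13/4.

-13/4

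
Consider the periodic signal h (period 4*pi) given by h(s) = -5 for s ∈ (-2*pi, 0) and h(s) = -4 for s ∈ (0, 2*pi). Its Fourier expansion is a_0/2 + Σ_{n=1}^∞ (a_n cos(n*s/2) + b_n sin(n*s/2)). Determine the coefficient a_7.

0

a_7 = (1/(2*pi)) ∫_{-2*pi}^{2*pi} h(s) cos(7*s/2) ds.
Split the integral at the breakpoints.
Directly, an antiderivative of (-5) cos(7*s/2) is -10*sin(7*s/2)/7; evaluating from -2*pi to 0: ∫_{-2*pi}^{0} (-5) cos(7*s/2) ds = (0) - (0) = 0.
Directly, an antiderivative of (-4) cos(7*s/2) is -8*sin(7*s/2)/7; evaluating from 0 to 2*pi: ∫_{0}^{2*pi} (-4) cos(7*s/2) ds = (0) - (0) = 0.
Summing the pieces and multiplying by (1/(2*pi)) gives a_7 = 0.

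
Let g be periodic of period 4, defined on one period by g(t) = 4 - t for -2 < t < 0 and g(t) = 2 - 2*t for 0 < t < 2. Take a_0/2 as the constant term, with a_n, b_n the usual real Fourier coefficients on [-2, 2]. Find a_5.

4/(25*pi**2)

a_5 = 1/2 ∫_{-2}^{2} g(t) cos(5*pi*t/2) dt.
Split the integral at the breakpoints.
Integrating by parts (boundary term plus one more integral), an antiderivative of (4 - t) cos(5*pi*t/2) is -2*t*sin(5*pi*t/2)/(5*pi) + 8*sin(5*pi*t/2)/(5*pi) - 4*cos(5*pi*t/2)/(25*pi**2); evaluating from -2 to 0: ∫_{-2}^{0} (4 - t) cos(5*pi*t/2) dt = (-4/(25*pi**2)) - (4/(25*pi**2)) = -8/(25*pi**2).
Integrating by parts (boundary term plus one more integral), an antiderivative of (2 - 2*t) cos(5*pi*t/2) is -4*t*sin(5*pi*t/2)/(5*pi) + 4*sin(5*pi*t/2)/(5*pi) - 8*cos(5*pi*t/2)/(25*pi**2); evaluating from 0 to 2: ∫_{0}^{2} (2 - 2*t) cos(5*pi*t/2) dt = (8/(25*pi**2)) - (-8/(25*pi**2)) = 16/(25*pi**2).
Summing the pieces and multiplying by (1/2) gives a_5 = 4/(25*pi**2).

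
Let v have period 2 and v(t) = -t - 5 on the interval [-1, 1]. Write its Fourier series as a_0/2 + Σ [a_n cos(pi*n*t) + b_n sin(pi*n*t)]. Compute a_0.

a_0 = ∫_{-1}^{1} v(t) dt = -10.

-10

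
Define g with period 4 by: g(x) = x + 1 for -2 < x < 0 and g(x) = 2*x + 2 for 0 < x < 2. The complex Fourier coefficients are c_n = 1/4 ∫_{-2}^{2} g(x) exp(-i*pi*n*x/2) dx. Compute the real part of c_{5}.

-2/(25*pi**2)

Since g is real-valued, Re(c_{5}) = 1/4 ∫_{-2}^{2} g(x) cos(5*pi*x/2) dx = a_{5}/2.
Split the integral at the breakpoints.
Integrating by parts (boundary term plus one more integral), an antiderivative of (x + 1) cos(5*pi*x/2) is 2*x*sin(5*pi*x/2)/(5*pi) + 2*sin(5*pi*x/2)/(5*pi) + 4*cos(5*pi*x/2)/(25*pi**2); evaluating from -2 to 0: ∫_{-2}^{0} (x + 1) cos(5*pi*x/2) dx = (4/(25*pi**2)) - (-4/(25*pi**2)) = 8/(25*pi**2).
Integrating by parts (boundary term plus one more integral), an antiderivative of (2*x + 2) cos(5*pi*x/2) is 4*x*sin(5*pi*x/2)/(5*pi) + 4*sin(5*pi*x/2)/(5*pi) + 8*cos(5*pi*x/2)/(25*pi**2); evaluating from 0 to 2: ∫_{0}^{2} (2*x + 2) cos(5*pi*x/2) dx = (-8/(25*pi**2)) - (8/(25*pi**2)) = -16/(25*pi**2).
So ∫_{-2}^{2} g(x) cos(5*pi*x/2) dx = -8/(25*pi**2).
Hence Re(c_{5}) = (1/4)·(-8/(25*pi**2)) = -2/(25*pi**2).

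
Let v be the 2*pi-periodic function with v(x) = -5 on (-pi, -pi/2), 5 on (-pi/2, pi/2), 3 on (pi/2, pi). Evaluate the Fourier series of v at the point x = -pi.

-1

x = -pi differs from x = pi by -1 full period(s), and the series is 2*pi-periodic.
At x = pi the one-sided limits are v(pi^-) = 3 and v(pi^+) = -5.
By Dirichlet's theorem the series converges to their average, [(3) + (-5)]/2 = -1.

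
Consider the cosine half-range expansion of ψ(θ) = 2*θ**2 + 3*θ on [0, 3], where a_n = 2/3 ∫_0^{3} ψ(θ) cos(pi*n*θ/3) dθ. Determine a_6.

a_6 = 2/3 ∫_0^{3} (2*θ**2 + 3*θ) cos(2*pi*θ) dθ.
Integrating by parts twice (tabular method), an antiderivative of (2*θ**2 + 3*θ) cos(2*pi*θ) is θ**2*sin(2*pi*θ)/pi + 3*θ*sin(2*pi*θ)/(2*pi) + θ*cos(2*pi*θ)/pi**2 - sin(2*pi*θ)/(2*pi**3) + 3*cos(2*pi*θ)/(4*pi**2); evaluating from 0 to 3: ∫_{0}^{3} (2*θ**2 + 3*θ) cos(2*pi*θ) dθ = (15/(4*pi**2)) - (3/(4*pi**2)) = 3/pi**2.
Hence a_6 = (2/3)·(3/pi**2) = 2/pi**2.

2/pi**2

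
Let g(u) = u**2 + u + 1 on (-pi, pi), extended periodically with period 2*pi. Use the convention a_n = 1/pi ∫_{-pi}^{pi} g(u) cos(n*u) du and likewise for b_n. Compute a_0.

a_0 = 1/pi ∫_{-pi}^{pi} g(u) du = 1/pi · (2*pi*(3 + pi**2)/3) = 2 + 2*pi**2/3.

2 + 2*pi**2/3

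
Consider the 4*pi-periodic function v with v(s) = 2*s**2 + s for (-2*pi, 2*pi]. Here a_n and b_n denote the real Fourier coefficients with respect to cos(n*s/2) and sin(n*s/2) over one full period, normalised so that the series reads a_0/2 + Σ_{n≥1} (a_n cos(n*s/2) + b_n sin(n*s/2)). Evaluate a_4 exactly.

2

a_4 = (1/(2*pi)) ∫_{-2*pi}^{2*pi} v(s) cos(2*s) ds.
Integrating by parts twice (tabular method), an antiderivative of (2*s**2 + s) cos(2*s) is s**2*sin(2*s) + s*sin(2*s)/2 + s*cos(2*s) - sin(2*s)/2 + cos(2*s)/4; evaluating from -2*pi to 2*pi: ∫_{-2*pi}^{2*pi} (2*s**2 + s) cos(2*s) ds = (1/4 + 2*pi) - (1/4 - 2*pi) = 4*pi.
Hence a_4 = (1/(2*pi))·(4*pi) = 2.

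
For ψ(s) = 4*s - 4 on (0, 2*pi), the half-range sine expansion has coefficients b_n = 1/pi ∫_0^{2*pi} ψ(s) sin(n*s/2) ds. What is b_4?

b_4 = 1/pi ∫_0^{2*pi} (4*s - 4) sin(2*s) ds.
Integrating by parts (boundary term plus one more integral), an antiderivative of (4*s - 4) sin(2*s) is -2*s*cos(2*s) + sin(2*s) + 2*cos(2*s); evaluating from 0 to 2*pi: ∫_{0}^{2*pi} (4*s - 4) sin(2*s) ds = (2 - 4*pi) - (2) = -4*pi.
Hence b_4 = (1/pi)·(-4*pi) = -4.

-4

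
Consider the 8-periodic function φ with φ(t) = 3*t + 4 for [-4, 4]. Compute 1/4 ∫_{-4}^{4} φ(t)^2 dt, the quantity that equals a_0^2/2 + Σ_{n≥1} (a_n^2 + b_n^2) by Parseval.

128

1/4 ∫_{-4}^{4} φ(t)^2 dt = 1/4 · (512) = 128.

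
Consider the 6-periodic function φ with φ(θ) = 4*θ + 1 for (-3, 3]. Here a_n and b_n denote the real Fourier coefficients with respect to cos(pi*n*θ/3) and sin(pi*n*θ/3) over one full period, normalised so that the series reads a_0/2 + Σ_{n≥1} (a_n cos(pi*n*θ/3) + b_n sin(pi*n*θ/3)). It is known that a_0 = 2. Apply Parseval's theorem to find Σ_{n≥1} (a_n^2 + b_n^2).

96

Parseval: a_0^2/2 + Σ_{n≥1} (a_n^2+b_n^2) = 1/3 ∫_{-3}^{3} φ(θ)^2 dθ = 98.
Subtract a_0^2/2 = 2: Σ (a_n^2+b_n^2) = 96.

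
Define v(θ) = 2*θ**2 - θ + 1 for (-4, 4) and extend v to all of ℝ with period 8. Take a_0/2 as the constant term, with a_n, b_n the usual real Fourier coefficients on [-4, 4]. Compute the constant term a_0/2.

a_0 = 1/4 ∫_{-4}^{4} v(θ) dθ = 1/4 · (280/3) = 70/3.
So the constant term a_0/2 = 35/3.

35/3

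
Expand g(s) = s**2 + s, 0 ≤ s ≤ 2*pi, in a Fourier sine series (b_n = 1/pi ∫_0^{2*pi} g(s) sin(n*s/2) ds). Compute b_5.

4*(-8 + 25*pi + 50*pi**2)/(125*pi)

b_5 = 1/pi ∫_0^{2*pi} (s**2 + s) sin(5*s/2) ds.
Integrating by parts twice (tabular method), an antiderivative of (s**2 + s) sin(5*s/2) is -2*s**2*cos(5*s/2)/5 + 8*s*sin(5*s/2)/25 - 2*s*cos(5*s/2)/5 + 4*sin(5*s/2)/25 + 16*cos(5*s/2)/125; evaluating from 0 to 2*pi: ∫_{0}^{2*pi} (s**2 + s) sin(5*s/2) ds = (-16/125 + 4*pi/5 + 8*pi**2/5) - (16/125) = -32/125 + 4*pi/5 + 8*pi**2/5.
Hence b_5 = (1/pi)·(-32/125 + 4*pi/5 + 8*pi**2/5) = 4*(-8 + 25*pi + 50*pi**2)/(125*pi).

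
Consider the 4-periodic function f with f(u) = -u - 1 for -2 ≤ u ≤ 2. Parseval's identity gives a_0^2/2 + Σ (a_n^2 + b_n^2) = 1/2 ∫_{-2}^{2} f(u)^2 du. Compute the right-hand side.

1/2 ∫_{-2}^{2} f(u)^2 du = 1/2 · (28/3) = 14/3.

14/3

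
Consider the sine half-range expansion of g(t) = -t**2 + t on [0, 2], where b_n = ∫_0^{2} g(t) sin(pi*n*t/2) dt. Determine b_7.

4*(8 - 49*pi**2)/(343*pi**3)

b_7 = ∫_0^{2} (-t**2 + t) sin(7*pi*t/2) dt.
Integrating by parts twice (tabular method), an antiderivative of (-t**2 + t) sin(7*pi*t/2) is 2*t**2*cos(7*pi*t/2)/(7*pi) - 8*t*sin(7*pi*t/2)/(49*pi**2) - 2*t*cos(7*pi*t/2)/(7*pi) + 4*sin(7*pi*t/2)/(49*pi**2) - 16*cos(7*pi*t/2)/(343*pi**3); evaluating from 0 to 2: ∫_{0}^{2} (-t**2 + t) sin(7*pi*t/2) dt = (4*(4 - 49*pi**2)/(343*pi**3)) - (-16/(343*pi**3)) = 4*(8 - 49*pi**2)/(343*pi**3).
Hence b_7 = 4*(8 - 49*pi**2)/(343*pi**3).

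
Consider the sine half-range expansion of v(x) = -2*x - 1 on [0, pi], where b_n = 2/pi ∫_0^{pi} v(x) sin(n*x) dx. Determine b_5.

4*(-pi - 1)/(5*pi)

b_5 = 2/pi ∫_0^{pi} (-2*x - 1) sin(5*x) dx.
Integrating by parts (boundary term plus one more integral), an antiderivative of (-2*x - 1) sin(5*x) is 2*x*cos(5*x)/5 - 2*sin(5*x)/25 + cos(5*x)/5; evaluating from 0 to pi: ∫_{0}^{pi} (-2*x - 1) sin(5*x) dx = (-2*pi/5 - 1/5) - (1/5) = -2*pi/5 - 2/5.
Hence b_5 = (2/pi)·(-2*pi/5 - 2/5) = 4*(-pi - 1)/(5*pi).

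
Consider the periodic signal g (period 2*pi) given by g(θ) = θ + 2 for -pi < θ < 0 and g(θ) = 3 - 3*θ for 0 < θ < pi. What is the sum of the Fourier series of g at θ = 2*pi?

θ = 2*pi differs from θ = 0 by 1 full period(s), and the series is 2*pi-periodic.
At θ = 0 the one-sided limits are g(0^-) = 2 and g(0^+) = 3.
By Dirichlet's theorem the series converges to their average, [(2) + (3)]/2 = 5/2.

5/2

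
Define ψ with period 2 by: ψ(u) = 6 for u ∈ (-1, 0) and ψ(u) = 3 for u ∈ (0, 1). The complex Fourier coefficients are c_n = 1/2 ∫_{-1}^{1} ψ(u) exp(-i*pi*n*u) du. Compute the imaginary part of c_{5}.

3/(5*pi)

Since ψ is real-valued, Im(c_{5}) = -1/2 ∫_{-1}^{1} ψ(u) sin(5*pi*u) du = -b_{5}/2.
Split the integral at the breakpoints.
Directly, an antiderivative of (6) sin(5*pi*u) is -6*cos(5*pi*u)/(5*pi); evaluating from -1 to 0: ∫_{-1}^{0} (6) sin(5*pi*u) du = (-6/(5*pi)) - (6/(5*pi)) = -12/(5*pi).
Directly, an antiderivative of (3) sin(5*pi*u) is -3*cos(5*pi*u)/(5*pi); evaluating from 0 to 1: ∫_{0}^{1} (3) sin(5*pi*u) du = (3/(5*pi)) - (-3/(5*pi)) = 6/(5*pi).
So ∫_{-1}^{1} ψ(u) sin(5*pi*u) du = -6/(5*pi).
Hence Im(c_{5}) = (-1/2)·(-6/(5*pi)) = 3/(5*pi).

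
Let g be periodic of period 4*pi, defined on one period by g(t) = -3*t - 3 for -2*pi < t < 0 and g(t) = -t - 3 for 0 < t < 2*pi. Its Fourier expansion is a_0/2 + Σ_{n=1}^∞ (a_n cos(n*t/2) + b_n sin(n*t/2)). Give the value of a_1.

a_1 = (1/(2*pi)) ∫_{-2*pi}^{2*pi} g(t) cos(t/2) dt.
Split the integral at the breakpoints.
Integrating by parts (boundary term plus one more integral), an antiderivative of (-3*t - 3) cos(t/2) is -6*t*sin(t/2) - 6*sin(t/2) - 12*cos(t/2); evaluating from -2*pi to 0: ∫_{-2*pi}^{0} (-3*t - 3) cos(t/2) dt = (-12) - (12) = -24.
Integrating by parts (boundary term plus one more integral), an antiderivative of (-t - 3) cos(t/2) is -2*t*sin(t/2) - 6*sin(t/2) - 4*cos(t/2); evaluating from 0 to 2*pi: ∫_{0}^{2*pi} (-t - 3) cos(t/2) dt = (4) - (-4) = 8.
Summing the pieces and multiplying by (1/(2*pi)) gives a_1 = -8/pi.

-8/pi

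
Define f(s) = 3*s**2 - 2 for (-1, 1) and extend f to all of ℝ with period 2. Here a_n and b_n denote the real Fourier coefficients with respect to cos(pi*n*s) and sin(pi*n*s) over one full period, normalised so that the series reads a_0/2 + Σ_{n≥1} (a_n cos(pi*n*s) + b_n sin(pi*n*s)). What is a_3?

-4/(3*pi**2)

a_3 = ∫_{-1}^{1} f(s) cos(3*pi*s) ds.
f is even and cos(3*pi*s) is even, so the integrand is even and a_3 = 2 ∫_0^{1} f(s) cos(3*pi*s) ds.
Integrating by parts twice (tabular method), an antiderivative of (3*s**2 - 2) cos(3*pi*s) is s**2*sin(3*pi*s)/pi + 2*s*cos(3*pi*s)/(3*pi**2) - 2*sin(3*pi*s)/(3*pi) - 2*sin(3*pi*s)/(9*pi**3); evaluating from 0 to 1: ∫_{0}^{1} (3*s**2 - 2) cos(3*pi*s) ds = (-2/(3*pi**2)) - (0) = -2/(3*pi**2).
Hence a_3 = 2·(-2/(3*pi**2)) = -4/(3*pi**2).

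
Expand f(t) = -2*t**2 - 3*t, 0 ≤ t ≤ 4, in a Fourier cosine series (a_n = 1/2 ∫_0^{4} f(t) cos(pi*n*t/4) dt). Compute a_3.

176/(9*pi**2)

a_3 = 1/2 ∫_0^{4} (-2*t**2 - 3*t) cos(3*pi*t/4) dt.
Integrating by parts twice (tabular method), an antiderivative of (-2*t**2 - 3*t) cos(3*pi*t/4) is -8*t**2*sin(3*pi*t/4)/(3*pi) - 4*t*sin(3*pi*t/4)/pi - 64*t*cos(3*pi*t/4)/(9*pi**2) + 256*sin(3*pi*t/4)/(27*pi**3) - 16*cos(3*pi*t/4)/(3*pi**2); evaluating from 0 to 4: ∫_{0}^{4} (-2*t**2 - 3*t) cos(3*pi*t/4) dt = (304/(9*pi**2)) - (-16/(3*pi**2)) = 352/(9*pi**2).
Hence a_3 = (1/2)·(352/(9*pi**2)) = 176/(9*pi**2).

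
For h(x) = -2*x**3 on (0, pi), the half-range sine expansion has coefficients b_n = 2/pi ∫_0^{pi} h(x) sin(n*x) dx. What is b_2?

-3 + 2*pi**2

b_2 = 2/pi ∫_0^{pi} (-2*x**3) sin(2*x) dx.
Integrating by parts three times (tabular method), an antiderivative of (-2*x**3) sin(2*x) is x**3*cos(2*x) - 3*x**2*sin(2*x)/2 - 3*x*cos(2*x)/2 + 3*sin(2*x)/4; evaluating from 0 to pi: ∫_{0}^{pi} (-2*x**3) sin(2*x) dx = (pi*(-3/2 + pi**2)) - (0) = pi*(-3/2 + pi**2).
Hence b_2 = (2/pi)·(pi*(-3/2 + pi**2)) = -3 + 2*pi**2.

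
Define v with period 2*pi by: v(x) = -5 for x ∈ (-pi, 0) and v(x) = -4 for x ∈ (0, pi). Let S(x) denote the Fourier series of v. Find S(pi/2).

-4

v is continuous at x = pi/2 with value -4, so the series converges to -4 there.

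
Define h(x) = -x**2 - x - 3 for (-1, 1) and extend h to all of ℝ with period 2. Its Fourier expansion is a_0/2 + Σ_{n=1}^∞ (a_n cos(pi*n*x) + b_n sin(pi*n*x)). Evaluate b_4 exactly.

1/(2*pi)

b_4 = ∫_{-1}^{1} h(x) sin(4*pi*x) dx.
Integrating by parts twice (tabular method), an antiderivative of (-x**2 - x - 3) sin(4*pi*x) is x**2*cos(4*pi*x)/(4*pi) - x*sin(4*pi*x)/(8*pi**2) + x*cos(4*pi*x)/(4*pi) - sin(4*pi*x)/(16*pi**2) - cos(4*pi*x)/(32*pi**3) + 3*cos(4*pi*x)/(4*pi); evaluating from -1 to 1: ∫_{-1}^{1} (-x**2 - x - 3) sin(4*pi*x) dx = ((-1 + 40*pi**2)/(32*pi**3)) - ((-1 + 24*pi**2)/(32*pi**3)) = 1/(2*pi).
Hence b_4 = 1/(2*pi).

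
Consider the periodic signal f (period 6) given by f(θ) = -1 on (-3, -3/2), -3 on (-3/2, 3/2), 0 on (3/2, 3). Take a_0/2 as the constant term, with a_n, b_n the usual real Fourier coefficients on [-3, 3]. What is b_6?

-1/(3*pi)

b_6 = 1/3 ∫_{-3}^{3} f(θ) sin(2*pi*θ) dθ.
Split the integral at the breakpoints.
Directly, an antiderivative of (-1) sin(2*pi*θ) is cos(2*pi*θ)/(2*pi); evaluating from -3 to -3/2: ∫_{-3}^{-3/2} (-1) sin(2*pi*θ) dθ = (-1/(2*pi)) - (1/(2*pi)) = -1/pi.
Directly, an antiderivative of (-3) sin(2*pi*θ) is 3*cos(2*pi*θ)/(2*pi); evaluating from -3/2 to 3/2: ∫_{-3/2}^{3/2} (-3) sin(2*pi*θ) dθ = (-3/(2*pi)) - (-3/(2*pi)) = 0.
∫_{3/2}^{3} (0) sin(2*pi*θ) dθ = 0.
Summing the pieces and multiplying by (1/3) gives b_6 = -1/(3*pi).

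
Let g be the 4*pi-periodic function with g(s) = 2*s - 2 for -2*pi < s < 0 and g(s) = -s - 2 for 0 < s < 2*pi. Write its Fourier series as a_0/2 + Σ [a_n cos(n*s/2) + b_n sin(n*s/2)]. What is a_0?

a_0 = (1/(2*pi)) ∫_{-2*pi}^{2*pi} g(s) ds = (1/(2*pi)) · (-2*pi*(4 + 3*pi)) = -3*pi - 4.

-3*pi - 4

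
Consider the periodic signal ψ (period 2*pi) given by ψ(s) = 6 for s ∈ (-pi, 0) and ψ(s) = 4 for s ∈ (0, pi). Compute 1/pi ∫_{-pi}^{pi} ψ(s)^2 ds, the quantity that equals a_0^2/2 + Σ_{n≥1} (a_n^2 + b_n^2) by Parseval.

52

1/pi ∫_{-pi}^{pi} ψ(s)^2 ds = 1/pi · (52*pi) = 52.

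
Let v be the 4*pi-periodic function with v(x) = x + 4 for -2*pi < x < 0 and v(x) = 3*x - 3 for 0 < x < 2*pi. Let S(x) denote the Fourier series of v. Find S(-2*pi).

1/2 + 2*pi

At x = -2*pi the one-sided limits are v(-2*pi^-) = -3 + 6*pi and v(-2*pi^+) = 4 - 2*pi.
By Dirichlet's theorem the series converges to their average, [(-3 + 6*pi) + (4 - 2*pi)]/2 = 1/2 + 2*pi.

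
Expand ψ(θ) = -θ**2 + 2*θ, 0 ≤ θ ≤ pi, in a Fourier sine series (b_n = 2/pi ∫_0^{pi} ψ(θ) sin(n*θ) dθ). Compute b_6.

b_6 = 2/pi ∫_0^{pi} (-θ**2 + 2*θ) sin(6*θ) dθ.
Integrating by parts twice (tabular method), an antiderivative of (-θ**2 + 2*θ) sin(6*θ) is θ**2*cos(6*θ)/6 - θ*sin(6*θ)/18 - θ*cos(6*θ)/3 + sin(6*θ)/18 - cos(6*θ)/108; evaluating from 0 to pi: ∫_{0}^{pi} (-θ**2 + 2*θ) sin(6*θ) dθ = (-pi/3 - 1/108 + pi**2/6) - (-1/108) = pi*(-2 + pi)/6.
Hence b_6 = (2/pi)·(pi*(-2 + pi)/6) = -2/3 + pi/3.

-2/3 + pi/3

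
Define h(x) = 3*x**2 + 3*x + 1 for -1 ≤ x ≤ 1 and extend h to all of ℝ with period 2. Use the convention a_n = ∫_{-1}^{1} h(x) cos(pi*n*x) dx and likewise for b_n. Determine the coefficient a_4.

a_4 = ∫_{-1}^{1} h(x) cos(4*pi*x) dx.
Integrating by parts twice (tabular method), an antiderivative of (3*x**2 + 3*x + 1) cos(4*pi*x) is 3*x**2*sin(4*pi*x)/(4*pi) + 3*x*sin(4*pi*x)/(4*pi) + 3*x*cos(4*pi*x)/(8*pi**2) - 3*sin(4*pi*x)/(32*pi**3) + sin(4*pi*x)/(4*pi) + 3*cos(4*pi*x)/(16*pi**2); evaluating from -1 to 1: ∫_{-1}^{1} (3*x**2 + 3*x + 1) cos(4*pi*x) dx = (9/(16*pi**2)) - (-3/(16*pi**2)) = 3/(4*pi**2).
Hence a_4 = 3/(4*pi**2).

3/(4*pi**2)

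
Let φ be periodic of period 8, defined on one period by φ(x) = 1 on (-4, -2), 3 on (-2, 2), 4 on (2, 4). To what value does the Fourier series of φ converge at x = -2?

At x = -2 the one-sided limits are φ(-2^-) = 1 and φ(-2^+) = 3.
By Dirichlet's theorem the series converges to their average, [(1) + (3)]/2 = 2.

2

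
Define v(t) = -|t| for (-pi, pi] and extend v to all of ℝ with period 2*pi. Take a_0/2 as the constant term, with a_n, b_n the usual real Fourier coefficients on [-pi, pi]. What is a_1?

4/pi

a_1 = 1/pi ∫_{-pi}^{pi} v(t) cos(t) dt.
v is even and cos(t) is even, so the integrand is even and a_1 = 2/pi ∫_0^{pi} v(t) cos(t) dt.
Integrating by parts (boundary term plus one more integral), an antiderivative of (-t) cos(t) is -t*sin(t) - cos(t); evaluating from 0 to pi: ∫_{0}^{pi} (-t) cos(t) dt = (1) - (-1) = 2.
Hence a_1 = (2/pi)·(2) = 4/pi.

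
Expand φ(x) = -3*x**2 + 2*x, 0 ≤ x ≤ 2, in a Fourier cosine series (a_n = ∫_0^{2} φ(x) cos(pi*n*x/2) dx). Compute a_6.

a_6 = ∫_0^{2} (-3*x**2 + 2*x) cos(3*pi*x) dx.
Integrating by parts twice (tabular method), an antiderivative of (-3*x**2 + 2*x) cos(3*pi*x) is -x**2*sin(3*pi*x)/pi + 2*x*sin(3*pi*x)/(3*pi) - 2*x*cos(3*pi*x)/(3*pi**2) + 2*sin(3*pi*x)/(9*pi**3) + 2*cos(3*pi*x)/(9*pi**2); evaluating from 0 to 2: ∫_{0}^{2} (-3*x**2 + 2*x) cos(3*pi*x) dx = (-10/(9*pi**2)) - (2/(9*pi**2)) = -4/(3*pi**2).
Hence a_6 = -4/(3*pi**2).

-4/(3*pi**2)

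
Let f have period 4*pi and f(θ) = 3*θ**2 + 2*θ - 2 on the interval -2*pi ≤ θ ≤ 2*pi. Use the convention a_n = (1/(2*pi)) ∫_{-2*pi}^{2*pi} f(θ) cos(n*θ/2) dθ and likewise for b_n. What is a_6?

4/3

a_6 = (1/(2*pi)) ∫_{-2*pi}^{2*pi} f(θ) cos(3*θ) dθ.
Integrating by parts twice (tabular method), an antiderivative of (3*θ**2 + 2*θ - 2) cos(3*θ) is θ**2*sin(3*θ) + 2*θ*sin(3*θ)/3 + 2*θ*cos(3*θ)/3 - 8*sin(3*θ)/9 + 2*cos(3*θ)/9; evaluating from -2*pi to 2*pi: ∫_{-2*pi}^{2*pi} (3*θ**2 + 2*θ - 2) cos(3*θ) dθ = (2/9 + 4*pi/3) - (2/9 - 4*pi/3) = 8*pi/3.
Hence a_6 = (1/(2*pi))·(8*pi/3) = 4/3.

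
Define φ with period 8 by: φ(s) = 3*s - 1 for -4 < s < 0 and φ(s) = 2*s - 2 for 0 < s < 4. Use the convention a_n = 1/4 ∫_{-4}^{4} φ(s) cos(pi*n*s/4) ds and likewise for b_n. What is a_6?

a_6 = 1/4 ∫_{-4}^{4} φ(s) cos(3*pi*s/2) ds.
Split the integral at the breakpoints.
Integrating by parts (boundary term plus one more integral), an antiderivative of (3*s - 1) cos(3*pi*s/2) is 2*s*sin(3*pi*s/2)/pi - 2*sin(3*pi*s/2)/(3*pi) + 4*cos(3*pi*s/2)/(3*pi**2); evaluating from -4 to 0: ∫_{-4}^{0} (3*s - 1) cos(3*pi*s/2) ds = (4/(3*pi**2)) - (4/(3*pi**2)) = 0.
Integrating by parts (boundary term plus one more integral), an antiderivative of (2*s - 2) cos(3*pi*s/2) is 4*s*sin(3*pi*s/2)/(3*pi) - 4*sin(3*pi*s/2)/(3*pi) + 8*cos(3*pi*s/2)/(9*pi**2); evaluating from 0 to 4: ∫_{0}^{4} (2*s - 2) cos(3*pi*s/2) ds = (8/(9*pi**2)) - (8/(9*pi**2)) = 0.
Summing the pieces and multiplying by (1/4) gives a_6 = 0.

0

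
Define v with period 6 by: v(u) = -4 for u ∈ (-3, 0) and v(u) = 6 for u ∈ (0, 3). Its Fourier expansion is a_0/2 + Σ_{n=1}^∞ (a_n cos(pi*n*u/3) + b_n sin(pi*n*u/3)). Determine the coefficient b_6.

b_6 = 1/3 ∫_{-3}^{3} v(u) sin(2*pi*u) du.
Split the integral at the breakpoints.
Directly, an antiderivative of (-4) sin(2*pi*u) is 2*cos(2*pi*u)/pi; evaluating from -3 to 0: ∫_{-3}^{0} (-4) sin(2*pi*u) du = (2/pi) - (2/pi) = 0.
Directly, an antiderivative of (6) sin(2*pi*u) is -3*cos(2*pi*u)/pi; evaluating from 0 to 3: ∫_{0}^{3} (6) sin(2*pi*u) du = (-3/pi) - (-3/pi) = 0.
Summing the pieces and multiplying by (1/3) gives b_6 = 0.

0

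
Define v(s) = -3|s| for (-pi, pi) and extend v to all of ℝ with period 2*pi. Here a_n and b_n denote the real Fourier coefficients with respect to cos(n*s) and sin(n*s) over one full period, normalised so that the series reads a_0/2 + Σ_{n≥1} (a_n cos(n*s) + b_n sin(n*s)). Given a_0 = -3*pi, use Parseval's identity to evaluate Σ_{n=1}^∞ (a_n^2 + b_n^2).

3*pi**2/2

Parseval: a_0^2/2 + Σ_{n≥1} (a_n^2+b_n^2) = 1/pi ∫_{-pi}^{pi} v(s)^2 ds = 6*pi**2.
Subtract a_0^2/2 = 9*pi**2/2: Σ (a_n^2+b_n^2) = 3*pi**2/2.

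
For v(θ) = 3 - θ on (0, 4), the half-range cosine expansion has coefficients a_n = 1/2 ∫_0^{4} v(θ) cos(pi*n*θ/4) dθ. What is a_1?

a_1 = 1/2 ∫_0^{4} (3 - θ) cos(pi*θ/4) dθ.
Integrating by parts (boundary term plus one more integral), an antiderivative of (3 - θ) cos(pi*θ/4) is -4*θ*sin(pi*θ/4)/pi + 12*sin(pi*θ/4)/pi - 16*cos(pi*θ/4)/pi**2; evaluating from 0 to 4: ∫_{0}^{4} (3 - θ) cos(pi*θ/4) dθ = (16/pi**2) - (-16/pi**2) = 32/pi**2.
Hence a_1 = (1/2)·(32/pi**2) = 16/pi**2.

16/pi**2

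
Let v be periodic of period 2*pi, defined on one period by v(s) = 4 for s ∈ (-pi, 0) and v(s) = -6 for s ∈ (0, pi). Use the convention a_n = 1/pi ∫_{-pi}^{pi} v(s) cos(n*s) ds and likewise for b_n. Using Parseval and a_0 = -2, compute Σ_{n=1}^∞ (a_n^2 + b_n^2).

Parseval: a_0^2/2 + Σ_{n≥1} (a_n^2+b_n^2) = 1/pi ∫_{-pi}^{pi} v(s)^2 ds = 52.
Subtract a_0^2/2 = 2: Σ (a_n^2+b_n^2) = 50.

50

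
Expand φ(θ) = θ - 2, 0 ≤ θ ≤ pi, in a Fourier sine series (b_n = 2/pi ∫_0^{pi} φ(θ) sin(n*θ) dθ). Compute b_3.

b_3 = 2/pi ∫_0^{pi} (θ - 2) sin(3*θ) dθ.
Integrating by parts (boundary term plus one more integral), an antiderivative of (θ - 2) sin(3*θ) is -θ*cos(3*θ)/3 + sin(3*θ)/9 + 2*cos(3*θ)/3; evaluating from 0 to pi: ∫_{0}^{pi} (θ - 2) sin(3*θ) dθ = (-2/3 + pi/3) - (2/3) = -4/3 + pi/3.
Hence b_3 = (2/pi)·(-4/3 + pi/3) = 2*(-4 + pi)/(3*pi).

2*(-4 + pi)/(3*pi)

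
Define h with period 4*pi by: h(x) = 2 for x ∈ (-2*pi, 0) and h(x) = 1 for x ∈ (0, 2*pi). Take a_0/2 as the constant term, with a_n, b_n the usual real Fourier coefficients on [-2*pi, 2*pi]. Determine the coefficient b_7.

b_7 = (1/(2*pi)) ∫_{-2*pi}^{2*pi} h(x) sin(7*x/2) dx.
Split the integral at the breakpoints.
Directly, an antiderivative of (2) sin(7*x/2) is -4*cos(7*x/2)/7; evaluating from -2*pi to 0: ∫_{-2*pi}^{0} (2) sin(7*x/2) dx = (-4/7) - (4/7) = -8/7.
Directly, an antiderivative of (1) sin(7*x/2) is -2*cos(7*x/2)/7; evaluating from 0 to 2*pi: ∫_{0}^{2*pi} (1) sin(7*x/2) dx = (2/7) - (-2/7) = 4/7.
Summing the pieces and multiplying by (1/(2*pi)) gives b_7 = -2/(7*pi).

-2/(7*pi)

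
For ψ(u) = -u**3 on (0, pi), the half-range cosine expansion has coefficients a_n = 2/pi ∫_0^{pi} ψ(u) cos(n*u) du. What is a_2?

a_2 = 2/pi ∫_0^{pi} (-u**3) cos(2*u) du.
Integrating by parts three times (tabular method), an antiderivative of (-u**3) cos(2*u) is -u**3*sin(2*u)/2 - 3*u**2*cos(2*u)/4 + 3*u*sin(2*u)/4 + 3*cos(2*u)/8; evaluating from 0 to pi: ∫_{0}^{pi} (-u**3) cos(2*u) du = (3/8 - 3*pi**2/4) - (3/8) = -3*pi**2/4.
Hence a_2 = (2/pi)·(-3*pi**2/4) = -3*pi/2.

-3*pi/2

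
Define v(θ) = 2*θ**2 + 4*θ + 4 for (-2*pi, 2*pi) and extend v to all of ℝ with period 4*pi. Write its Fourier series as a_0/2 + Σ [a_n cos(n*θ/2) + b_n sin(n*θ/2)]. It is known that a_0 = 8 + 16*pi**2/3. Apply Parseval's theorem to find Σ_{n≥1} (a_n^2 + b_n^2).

Parseval: a_0^2/2 + Σ_{n≥1} (a_n^2+b_n^2) = (1/(2*pi)) ∫_{-2*pi}^{2*pi} v(θ)^2 dθ = 32 + 256*pi**2/3 + 128*pi**4/5.
Subtract a_0^2/2 = 32*(3 + 2*pi**2)**2/9: Σ (a_n^2+b_n^2) = 128*pi**2*(15 + 4*pi**2)/45.

128*pi**2*(15 + 4*pi**2)/45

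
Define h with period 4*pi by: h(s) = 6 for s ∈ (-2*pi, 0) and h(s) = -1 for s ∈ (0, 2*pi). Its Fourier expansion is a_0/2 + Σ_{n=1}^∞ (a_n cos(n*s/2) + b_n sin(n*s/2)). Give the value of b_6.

0

b_6 = (1/(2*pi)) ∫_{-2*pi}^{2*pi} h(s) sin(3*s) ds.
Split the integral at the breakpoints.
Directly, an antiderivative of (6) sin(3*s) is -2*cos(3*s); evaluating from -2*pi to 0: ∫_{-2*pi}^{0} (6) sin(3*s) ds = (-2) - (-2) = 0.
Directly, an antiderivative of (-1) sin(3*s) is cos(3*s)/3; evaluating from 0 to 2*pi: ∫_{0}^{2*pi} (-1) sin(3*s) ds = (1/3) - (1/3) = 0.
Summing the pieces and multiplying by (1/(2*pi)) gives b_6 = 0.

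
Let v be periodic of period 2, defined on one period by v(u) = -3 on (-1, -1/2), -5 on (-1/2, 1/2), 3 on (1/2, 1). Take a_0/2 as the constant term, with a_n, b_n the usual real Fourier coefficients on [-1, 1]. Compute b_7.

6/(7*pi)

b_7 = ∫_{-1}^{1} v(u) sin(7*pi*u) du.
Split the integral at the breakpoints.
Directly, an antiderivative of (-3) sin(7*pi*u) is 3*cos(7*pi*u)/(7*pi); evaluating from -1 to -1/2: ∫_{-1}^{-1/2} (-3) sin(7*pi*u) du = (0) - (-3/(7*pi)) = 3/(7*pi).
Directly, an antiderivative of (-5) sin(7*pi*u) is 5*cos(7*pi*u)/(7*pi); evaluating from -1/2 to 1/2: ∫_{-1/2}^{1/2} (-5) sin(7*pi*u) du = (0) - (0) = 0.
Directly, an antiderivative of (3) sin(7*pi*u) is -3*cos(7*pi*u)/(7*pi); evaluating from 1/2 to 1: ∫_{1/2}^{1} (3) sin(7*pi*u) du = (3/(7*pi)) - (0) = 3/(7*pi).
Summing the pieces gives b_7 = 6/(7*pi).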